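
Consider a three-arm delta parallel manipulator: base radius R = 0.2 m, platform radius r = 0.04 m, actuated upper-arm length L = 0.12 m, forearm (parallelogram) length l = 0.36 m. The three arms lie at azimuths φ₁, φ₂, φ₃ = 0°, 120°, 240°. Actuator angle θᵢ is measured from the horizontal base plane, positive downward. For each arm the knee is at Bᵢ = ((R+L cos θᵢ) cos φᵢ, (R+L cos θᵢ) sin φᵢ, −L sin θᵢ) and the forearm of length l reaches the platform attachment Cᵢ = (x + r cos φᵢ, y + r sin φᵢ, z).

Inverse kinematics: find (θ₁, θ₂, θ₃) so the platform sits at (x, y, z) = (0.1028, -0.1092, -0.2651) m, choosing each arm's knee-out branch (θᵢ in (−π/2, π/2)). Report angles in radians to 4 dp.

arm 1 (φ=0.0°): x'=0.1028, y'=-0.1092
  A=0.0572, B=-0.2651, C=(l²−L²−A²−y'²−z²)/(2L)=0.1239
  γ=atan2(-0.2651,0.0572)=-1.3583;  ψ=arccos(0.4567)=1.0965;  θ1=γ+ψ≈-0.2618
rotate P by −φ2: (-0.1460, -0.0344, -0.2651)
  e−x'=0.3060;  (l²−L²−(e−x')²−y'²−z²)/2L = -0.2078
  γ=atan2(-0.2651,0.3060)=-0.7140;  ψ=arccos(-0.5134)=2.1099;  θ2=γ+ψ≈1.3960
rotate P by −φ3: (0.0432, 0.1436, -0.2651)
  e−x'=0.1168;  (l²−L²−(e−x')²−y'²−z²)/2L = 0.0443
  √(A²+B²)=0.2897;  θ3 = -1.1557+1.4171 ≈ 0.2614

θ₁ = -0.2618, θ₂ = 1.3960, θ₃ = 0.2614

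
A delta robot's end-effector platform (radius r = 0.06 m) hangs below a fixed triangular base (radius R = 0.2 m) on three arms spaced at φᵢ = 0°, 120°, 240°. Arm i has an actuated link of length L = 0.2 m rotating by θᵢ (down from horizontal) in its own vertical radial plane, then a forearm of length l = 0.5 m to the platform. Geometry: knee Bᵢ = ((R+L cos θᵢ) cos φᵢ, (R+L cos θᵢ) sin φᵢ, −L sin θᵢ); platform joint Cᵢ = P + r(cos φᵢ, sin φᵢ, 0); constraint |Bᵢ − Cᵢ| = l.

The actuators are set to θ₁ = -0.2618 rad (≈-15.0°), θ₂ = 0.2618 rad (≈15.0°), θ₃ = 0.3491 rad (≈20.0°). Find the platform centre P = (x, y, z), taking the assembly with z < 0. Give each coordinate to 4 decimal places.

(0.0868, 0.0128, -0.3831)

φ1=0.0°: virtual centre (0.3332, 0.0000, 0.0518), radius l
arm 2 at φ=120.0°: e+L cos θ2 = 0.3332;  O2 = (-0.1666, 0.2885, -0.0518)
O3 = (0.3279·cos240.0°, 0.3279·sin240.0°, -0.0684) = (-0.1640, -0.2840, -0.0684)
eliminate P² terms by subtracting sphere 1 from 2 and 3
linear system: -0.9996x+0.5771y = 0.0000−-0.2071z; -0.9943x+-0.5680y = -0.0015−-0.2403z
det = 1.1416;  x = 0.0007+-0.2245z,  y = 0.0013+-0.0301z
quadratic in z: (1.0513)z²+(0.0457)z+(-0.1368)=0, √Δ=0.7599 → z ∈ {-0.3831, 0.3397}; z = -0.3831 (taking z<0)
x = 0.0868, y = 0.0128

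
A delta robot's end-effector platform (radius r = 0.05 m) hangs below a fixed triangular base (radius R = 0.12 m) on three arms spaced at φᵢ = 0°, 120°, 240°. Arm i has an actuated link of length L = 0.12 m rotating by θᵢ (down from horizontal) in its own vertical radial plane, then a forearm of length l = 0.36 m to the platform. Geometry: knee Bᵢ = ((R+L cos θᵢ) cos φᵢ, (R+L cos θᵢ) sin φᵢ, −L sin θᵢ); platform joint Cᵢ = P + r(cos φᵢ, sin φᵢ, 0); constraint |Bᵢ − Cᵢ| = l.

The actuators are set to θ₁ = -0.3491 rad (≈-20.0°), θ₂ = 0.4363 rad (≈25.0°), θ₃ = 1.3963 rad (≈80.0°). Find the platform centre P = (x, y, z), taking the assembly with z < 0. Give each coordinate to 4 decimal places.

centre 1 = (0.1828·cos0.0°, 0.1828·sin0.0°, 0.0410) = (0.1828, 0.0000, 0.0410)
φ2=120.0°: virtual centre (-0.0894, 0.1548, -0.0507), radius l
centre 3 = (0.0908·cos240.0°, 0.0908·sin240.0°, -0.1182) = (-0.0454, -0.0787, -0.1182)
subtract pairs → two planes through P
[-0.5443 0.3096 -0.1835]·P = -0.0006;  [-0.4564 -0.1573 -0.3184]·P = -0.0129
det = 0.2269;  x = 0.0179+-0.5617z,  y = 0.0297+-0.3947z
sphere 1 gives Az²+Bz+C=0 with A=1.4713, B=0.0796, C=-0.0999;  B²−4AC=0.5941;  roots -0.2890, 0.2349;  negative root z = -0.2890
x = 0.1803, y = 0.1438

(0.1803, 0.1438, -0.2890)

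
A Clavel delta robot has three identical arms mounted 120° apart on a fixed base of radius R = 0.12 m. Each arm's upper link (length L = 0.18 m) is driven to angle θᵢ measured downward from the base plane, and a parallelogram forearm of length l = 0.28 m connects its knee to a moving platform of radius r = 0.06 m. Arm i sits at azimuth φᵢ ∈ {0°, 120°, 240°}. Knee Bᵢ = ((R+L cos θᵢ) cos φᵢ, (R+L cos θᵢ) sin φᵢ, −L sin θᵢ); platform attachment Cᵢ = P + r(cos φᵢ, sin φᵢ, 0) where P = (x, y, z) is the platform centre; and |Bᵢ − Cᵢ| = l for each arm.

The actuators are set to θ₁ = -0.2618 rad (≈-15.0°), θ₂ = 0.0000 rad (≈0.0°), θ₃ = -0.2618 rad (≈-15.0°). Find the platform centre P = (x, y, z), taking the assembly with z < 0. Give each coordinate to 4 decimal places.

(0.0071, -0.0124, -0.1172)

φ1=0.0°: virtual centre (0.2339, 0.0000, 0.0466), radius l
φ2=120.0°: virtual centre (-0.1200, 0.2078, 0.0000), radius l
arm 3 at φ=240.0°: ρ3 = 0.2339;  S3 = (-0.1169, -0.2025, 0.0466)
eliminate P² terms by subtracting sphere 1 from 2 and 3
[-0.7077 0.4157 -0.0932]·P = 0.0007;  [-0.7016 -0.4051 0.0000]·P = 0.0000
det = 0.5783;  x = -0.0005+-0.0653z,  y = 0.0009+0.1130z
into |P−S₁|² = l²: 1.0170z² + -0.0624z + -0.0213 = 0;  Δ = 0.0905;  z = -0.1172 or 0.1786 → z<0 root = -0.1172
x = 0.0071, y = -0.0124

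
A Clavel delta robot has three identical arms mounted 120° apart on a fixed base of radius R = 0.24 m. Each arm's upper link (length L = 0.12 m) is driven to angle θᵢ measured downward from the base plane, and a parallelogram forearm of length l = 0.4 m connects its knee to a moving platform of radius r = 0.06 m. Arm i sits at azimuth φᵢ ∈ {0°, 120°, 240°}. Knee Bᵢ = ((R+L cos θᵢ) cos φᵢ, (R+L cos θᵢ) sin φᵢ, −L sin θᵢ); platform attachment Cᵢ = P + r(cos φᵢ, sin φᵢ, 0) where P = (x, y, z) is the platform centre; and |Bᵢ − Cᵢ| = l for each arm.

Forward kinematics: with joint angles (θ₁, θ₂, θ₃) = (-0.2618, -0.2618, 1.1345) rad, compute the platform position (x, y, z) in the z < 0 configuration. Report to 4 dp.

(0.0664, 0.1150, -0.2757)

φ1=0.0°: virtual centre (0.2959, 0.0000, 0.0311), radius l
S2 = (0.2959·cos120.0°, 0.2959·sin120.0°, 0.0311) = (-0.1480, 0.2563, 0.0311)
φ3=240.0°: virtual centre (-0.1154, -0.1998, -0.1088), radius l
eliminate P² terms by subtracting sphere 1 from 2 and 3
linear system: -0.8877x+0.5125y = 0.0000−0.0000z; -0.8225x+-0.3996y = -0.0235−-0.2796z
Cramer: x(z) = 0.0155-0.1846z;  y(z) = 0.0268-0.3198z
into |P−S₁|² = l²: 1.1363z² + 0.0243z + -0.0797 = 0;  Δ = 0.3628;  z = -0.2757 or 0.2543 → z<0 root = -0.2757
x = 0.0664, y = 0.1150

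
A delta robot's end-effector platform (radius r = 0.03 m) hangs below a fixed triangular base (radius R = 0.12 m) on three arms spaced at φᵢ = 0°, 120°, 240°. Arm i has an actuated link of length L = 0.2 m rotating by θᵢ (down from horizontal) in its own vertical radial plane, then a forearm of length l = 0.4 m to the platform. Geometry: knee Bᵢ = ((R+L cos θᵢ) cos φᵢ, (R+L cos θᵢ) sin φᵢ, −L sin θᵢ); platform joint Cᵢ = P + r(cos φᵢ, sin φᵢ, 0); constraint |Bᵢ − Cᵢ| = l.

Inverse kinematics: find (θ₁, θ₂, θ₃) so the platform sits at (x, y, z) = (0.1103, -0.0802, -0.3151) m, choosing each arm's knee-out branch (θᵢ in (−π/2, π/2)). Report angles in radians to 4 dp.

rotate P by −φ1: (0.1103, -0.0802, -0.3151)
  A=-0.0203, B=-0.3151, C=(l²−L²−A²−y'²−z²)/(2L)=0.0347
  √(A²+B²)=0.3158;  θ1 = -1.6351+1.4608 ≈ -0.1744
arm 2 (φ=120.0°): x'=-0.1246, y'=-0.0554
  e−x'=0.2146;  (l²−L²−(e−x')²−y'²−z²)/2L = -0.0710
  γ=atan2(-0.3151,0.2146)=-0.9729;  ψ=arccos(-0.1863)=1.7582;  θ2=γ+ψ≈0.7853
rotate P by −φ3: (0.0143, 0.1356, -0.3151)
  A cos θ + B sin θ = C:  0.0757·cos θ + -0.3151·sin θ = -0.0085
  θ3 = atan2(B,A) + arccos(C/0.3241) = 0.2621

θ₁ = -0.1744, θ₂ = 0.7853, θ₃ = 0.2621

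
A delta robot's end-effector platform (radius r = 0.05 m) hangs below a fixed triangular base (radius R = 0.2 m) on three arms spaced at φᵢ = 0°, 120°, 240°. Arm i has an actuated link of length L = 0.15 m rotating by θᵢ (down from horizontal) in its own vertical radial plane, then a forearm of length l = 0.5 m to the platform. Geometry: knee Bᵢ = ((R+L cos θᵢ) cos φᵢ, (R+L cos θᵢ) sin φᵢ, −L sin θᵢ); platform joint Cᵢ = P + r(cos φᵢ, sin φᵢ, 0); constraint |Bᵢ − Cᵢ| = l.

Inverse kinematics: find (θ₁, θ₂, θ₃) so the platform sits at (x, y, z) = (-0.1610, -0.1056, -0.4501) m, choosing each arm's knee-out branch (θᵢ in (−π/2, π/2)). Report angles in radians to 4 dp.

φ1=0.0° → target in arm frame (-0.1610, -0.1056)
  A=0.3110, B=-0.4501, C=(l²−L²−A²−y'²−z²)/(2L)=-0.2765
  √(A²+B²)=0.5471;  θ1 = -0.9662+2.1007 ≈ 1.1346
rotate P by −φ2: (-0.0110, 0.1922, -0.4501)
  e−x'=0.1610;  (l²−L²−(e−x')²−y'²−z²)/2L = -0.1265
  γ=atan2(-0.4501,0.1610)=-1.2274;  ψ=arccos(-0.2646)=1.8386;  θ2=γ+ψ≈0.6112
arm 3 (φ=240.0°): x'=0.1720, y'=-0.0866
  e−x'=-0.0220;  (l²−L²−(e−x')²−y'²−z²)/2L = 0.0564
  γ=atan2(-0.4501,-0.0220)=-1.6195;  ψ=arccos(0.1252)=1.4453;  θ3=γ+ψ≈-0.1742

θ₁ = 1.1346, θ₂ = 0.6112, θ₃ = -0.1742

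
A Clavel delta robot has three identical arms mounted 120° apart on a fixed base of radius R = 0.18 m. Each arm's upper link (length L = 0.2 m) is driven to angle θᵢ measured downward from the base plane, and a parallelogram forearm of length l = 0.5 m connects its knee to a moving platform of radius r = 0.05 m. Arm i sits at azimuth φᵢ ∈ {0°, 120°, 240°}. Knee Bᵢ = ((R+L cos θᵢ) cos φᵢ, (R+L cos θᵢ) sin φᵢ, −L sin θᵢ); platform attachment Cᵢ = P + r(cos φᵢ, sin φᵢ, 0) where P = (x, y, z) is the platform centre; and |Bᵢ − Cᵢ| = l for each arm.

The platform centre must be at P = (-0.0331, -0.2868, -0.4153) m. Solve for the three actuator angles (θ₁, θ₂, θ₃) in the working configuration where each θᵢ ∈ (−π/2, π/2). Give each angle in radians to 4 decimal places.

arm 1 (φ=0.0°): x'=-0.0331, y'=-0.2868
  e−x'=0.1631;  (l²−L²−(e−x')²−y'²−z²)/2L = -0.1783
  √(A²+B²)=0.4462;  θ1 = -1.1966+1.9820 ≈ 0.7854
arm 2 (φ=120.0°): x'=-0.2318, y'=0.1721
  A cos θ + B sin θ = C:  0.3618·cos θ + -0.4153·sin θ = -0.3075
  θ2 = atan2(B,A) + arccos(C/0.5508) = 1.3090
arm 3 (φ=240.0°): x'=0.2649, y'=0.1147
  e−x'=-0.1349;  (l²−L²−(e−x')²−y'²−z²)/2L = 0.0154
  √(A²+B²)=0.4367;  θ3 = -1.8849+1.5355 ≈ -0.3494

θ₁ = 0.7854, θ₂ = 1.3090, θ₃ = -0.3494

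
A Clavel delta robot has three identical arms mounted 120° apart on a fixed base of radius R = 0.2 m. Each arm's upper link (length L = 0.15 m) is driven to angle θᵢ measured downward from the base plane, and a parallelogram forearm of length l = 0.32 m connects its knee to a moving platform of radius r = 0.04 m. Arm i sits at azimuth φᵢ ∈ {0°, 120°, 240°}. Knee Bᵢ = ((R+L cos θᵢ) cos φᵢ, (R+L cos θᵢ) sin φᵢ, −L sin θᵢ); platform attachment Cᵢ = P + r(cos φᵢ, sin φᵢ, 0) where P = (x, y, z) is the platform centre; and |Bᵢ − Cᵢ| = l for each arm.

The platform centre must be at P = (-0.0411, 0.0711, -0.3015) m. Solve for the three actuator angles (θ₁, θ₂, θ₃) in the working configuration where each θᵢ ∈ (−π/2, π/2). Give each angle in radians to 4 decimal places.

θ₁ = 1.1347, θ₂ = 0.4365, θ₃ = 1.1343

arm 1 (φ=0.0°): x'=-0.0411, y'=0.0711
  e−x'=0.2011;  (l²−L²−(e−x')²−y'²−z²)/2L = -0.1883
  √(A²+B²)=0.3624;  θ1 = -0.9826+2.1172 ≈ 1.1347
rotate P by −φ2: (0.0821, 0.0000, -0.3015)
  e−x'=0.0779;  (l²−L²−(e−x')²−y'²−z²)/2L = -0.0569
  √(A²+B²)=0.3114;  θ2 = -1.3180+1.7545 ≈ 0.4365
rotate P by −φ3: (-0.0410, -0.0711, -0.3015)
  A=0.2010, B=-0.3015, C=(l²−L²−A²−y'²−z²)/(2L)=-0.1882
  θ3 = atan2(B,A) + arccos(C/0.3624) = 1.1343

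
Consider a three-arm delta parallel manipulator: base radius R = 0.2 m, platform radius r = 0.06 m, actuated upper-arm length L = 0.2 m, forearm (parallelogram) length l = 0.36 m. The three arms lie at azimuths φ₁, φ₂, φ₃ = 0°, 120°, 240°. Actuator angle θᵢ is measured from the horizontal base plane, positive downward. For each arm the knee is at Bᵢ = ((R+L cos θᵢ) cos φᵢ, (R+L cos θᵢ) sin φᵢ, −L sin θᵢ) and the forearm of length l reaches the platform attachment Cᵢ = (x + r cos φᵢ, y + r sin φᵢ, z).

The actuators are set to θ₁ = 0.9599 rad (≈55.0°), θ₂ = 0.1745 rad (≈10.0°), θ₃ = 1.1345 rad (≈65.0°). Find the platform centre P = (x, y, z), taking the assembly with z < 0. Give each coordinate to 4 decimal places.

arm 1 at φ=0.0°: (R−r)+L cos θ1 = 0.2547;  O1 = (0.2547, 0.0000, -0.1638)
arm 2 at φ=120.0°: (R−r)+L cos θ2 = 0.3370;  O2 = (-0.1685, 0.2918, -0.0347)
φ3=240.0°: virtual centre (-0.1123, -0.1944, -0.1813), radius l
eliminate P² terms by subtracting sphere 1 from 2 and 3
[-0.8464 0.5836 0.2582]·P = 0.0230;  [-0.7340 -0.3889 -0.0349]·P = -0.0085
det = 0.7575;  x = -0.0053+0.1057z,  y = 0.0318+-0.2891z
sphere 1 gives Az²+Bz+C=0 with A=1.0948, B=0.2543, C=-0.0341;  B²−4AC=0.2142;  roots -0.3275, 0.0952;  negative root z = -0.3275
x = -0.0399, y = 0.1265

(-0.0399, 0.1265, -0.3275)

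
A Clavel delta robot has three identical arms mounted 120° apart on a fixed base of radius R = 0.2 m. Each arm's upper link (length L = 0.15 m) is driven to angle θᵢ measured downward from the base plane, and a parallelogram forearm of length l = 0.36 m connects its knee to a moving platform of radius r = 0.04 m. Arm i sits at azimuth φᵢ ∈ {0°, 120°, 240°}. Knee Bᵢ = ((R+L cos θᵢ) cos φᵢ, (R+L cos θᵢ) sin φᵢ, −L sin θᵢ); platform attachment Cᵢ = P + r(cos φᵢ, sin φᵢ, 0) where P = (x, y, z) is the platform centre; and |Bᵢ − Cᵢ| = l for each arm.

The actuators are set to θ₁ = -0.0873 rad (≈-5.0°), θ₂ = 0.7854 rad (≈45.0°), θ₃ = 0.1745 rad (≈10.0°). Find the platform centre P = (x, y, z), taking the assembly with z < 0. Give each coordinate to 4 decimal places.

S1 = (0.3094·cos0.0°, 0.3094·sin0.0°, 0.0131) = (0.3094, 0.0000, 0.0131)
φ2=120.0°: virtual centre (-0.1330, 0.2304, -0.1061), radius l
S3 = (0.3077·cos240.0°, 0.3077·sin240.0°, -0.0260) = (-0.1539, -0.2665, -0.0260)
subtract pairs → two planes through P
[-0.8849 0.4608 -0.2383]·P = -0.0139;  [-0.9266 -0.5330 -0.0782]·P = -0.0005
Cramer: x(z) = 0.0085-0.1815z;  y(z) = -0.0138+0.1686z
quadratic in z: (1.0614)z²+(0.0784)z+(-0.0387)=0, √Δ=0.4128 → z ∈ {-0.2314, 0.1575}; z = -0.2314 (taking z<0)
x = 0.0505, y = -0.0528

(0.0505, -0.0528, -0.2314)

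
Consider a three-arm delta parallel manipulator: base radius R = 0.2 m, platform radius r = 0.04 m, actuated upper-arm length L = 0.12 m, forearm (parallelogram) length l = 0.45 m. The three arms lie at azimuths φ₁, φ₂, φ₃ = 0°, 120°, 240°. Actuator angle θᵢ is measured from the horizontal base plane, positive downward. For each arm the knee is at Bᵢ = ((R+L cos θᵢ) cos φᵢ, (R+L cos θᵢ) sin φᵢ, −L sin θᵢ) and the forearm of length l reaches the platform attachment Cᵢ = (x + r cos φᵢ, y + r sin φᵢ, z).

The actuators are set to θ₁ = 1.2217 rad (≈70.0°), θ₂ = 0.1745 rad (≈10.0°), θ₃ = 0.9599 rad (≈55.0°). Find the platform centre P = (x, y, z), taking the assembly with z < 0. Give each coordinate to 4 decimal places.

(-0.0915, 0.0909, -0.4424)

arm 1 at φ=0.0°: e+L cos θ1 = 0.2010;  S1 = (0.2010, 0.0000, -0.1128)
φ2=120.0°: virtual centre (-0.1391, 0.2409, -0.0208), radius l
arm 3 at φ=240.0°: e+L cos θ3 = 0.2288;  S3 = (-0.1144, -0.1982, -0.0983)
subtract pairs → two planes through P
plane₁₂: -0.6803x+0.4818y+0.1839z = 0.0247
det = 0.5736;  x = -0.0245+0.1513z,  y = 0.0166+-0.1679z
into |P−S₁|² = l²: 1.0511z² + 0.1517z + -0.1386 = 0;  Δ = 0.6059;  z = -0.4424 or 0.2981 → z<0 root = -0.4424
x = -0.0915, y = 0.0909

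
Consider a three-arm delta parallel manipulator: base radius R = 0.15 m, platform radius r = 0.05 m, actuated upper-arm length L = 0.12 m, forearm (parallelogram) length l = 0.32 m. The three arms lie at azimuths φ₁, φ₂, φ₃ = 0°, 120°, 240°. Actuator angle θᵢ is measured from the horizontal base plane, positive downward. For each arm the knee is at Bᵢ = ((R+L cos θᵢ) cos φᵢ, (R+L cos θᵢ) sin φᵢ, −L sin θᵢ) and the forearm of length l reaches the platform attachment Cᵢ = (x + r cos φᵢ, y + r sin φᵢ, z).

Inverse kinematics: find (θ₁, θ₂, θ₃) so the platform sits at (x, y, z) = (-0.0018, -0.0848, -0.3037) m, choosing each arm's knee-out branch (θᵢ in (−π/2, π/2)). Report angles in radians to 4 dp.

φ1=0.0° → target in arm frame (-0.0018, -0.0848)
  e−x'=0.1018;  (l²−L²−(e−x')²−y'²−z²)/2L = -0.0908
  γ=atan2(-0.3037,0.1018)=-1.2474;  ψ=arccos(-0.2834)=1.8582;  θ1=γ+ψ≈0.6108
φ2=120.0° → target in arm frame (-0.0725, 0.0440)
  A cos θ + B sin θ = C:  0.1725·cos θ + -0.3037·sin θ = -0.1497
  √(A²+B²)=0.3493;  θ2 = -1.0541+2.0138 ≈ 0.9597
rotate P by −φ3: (0.0743, 0.0408, -0.3037)
  A=0.0257, B=-0.3037, C=(l²−L²−A²−y'²−z²)/(2L)=-0.0273
  √(A²+B²)=0.3048;  θ3 = -1.4865+1.6606 ≈ 0.1741

θ₁ = 0.6108, θ₂ = 0.9597, θ₃ = 0.1741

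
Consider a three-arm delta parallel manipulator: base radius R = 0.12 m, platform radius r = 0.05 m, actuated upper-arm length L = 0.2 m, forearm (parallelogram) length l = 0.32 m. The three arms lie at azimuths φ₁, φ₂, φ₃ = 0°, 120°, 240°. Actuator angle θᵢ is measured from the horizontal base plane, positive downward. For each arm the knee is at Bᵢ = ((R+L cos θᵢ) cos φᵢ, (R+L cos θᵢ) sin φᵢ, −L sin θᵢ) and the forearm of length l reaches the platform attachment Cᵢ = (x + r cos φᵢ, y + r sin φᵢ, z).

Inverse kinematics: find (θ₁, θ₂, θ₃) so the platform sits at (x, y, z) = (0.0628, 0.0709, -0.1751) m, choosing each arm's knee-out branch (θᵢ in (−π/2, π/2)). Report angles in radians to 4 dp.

θ₁ = -0.3491, θ₂ = -0.0877, θ₃ = 0.6980

rotate P by −φ1: (0.0628, 0.0709, -0.1751)
  e−x'=0.0072;  (l²−L²−(e−x')²−y'²−z²)/2L = 0.0667
  √(A²+B²)=0.1752;  θ1 = -1.5297+1.1806 ≈ -0.3491
arm 2 (φ=120.0°): x'=0.0300, y'=-0.0898
  A cos θ + B sin θ = C:  0.0400·cos θ + -0.1751·sin θ = 0.0552
  √(A²+B²)=0.1796;  θ2 = -1.3462+1.2586 ≈ -0.0877
arm 3 (φ=240.0°): x'=-0.0928, y'=0.0189
  A=0.1628, B=-0.1751, C=(l²−L²−A²−y'²−z²)/(2L)=0.0122
  √(A²+B²)=0.2391;  θ3 = -0.8218+1.5198 ≈ 0.6980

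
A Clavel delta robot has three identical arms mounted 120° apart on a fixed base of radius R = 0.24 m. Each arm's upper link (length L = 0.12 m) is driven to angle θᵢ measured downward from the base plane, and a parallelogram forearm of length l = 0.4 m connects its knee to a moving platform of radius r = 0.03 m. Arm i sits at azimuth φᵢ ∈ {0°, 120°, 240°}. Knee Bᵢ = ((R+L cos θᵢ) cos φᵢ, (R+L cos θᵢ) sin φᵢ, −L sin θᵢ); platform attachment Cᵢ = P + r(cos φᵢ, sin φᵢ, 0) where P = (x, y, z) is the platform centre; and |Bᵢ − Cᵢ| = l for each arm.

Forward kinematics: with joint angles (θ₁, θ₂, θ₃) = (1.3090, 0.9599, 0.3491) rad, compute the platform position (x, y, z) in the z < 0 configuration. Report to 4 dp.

(-0.0718, -0.0541, -0.3591)

centre 1 = (0.2411·cos0.0°, 0.2411·sin0.0°, -0.1159) = (0.2411, 0.0000, -0.1159)
centre 2 = (0.2788·cos120.0°, 0.2788·sin120.0°, -0.0983) = (-0.1394, 0.2415, -0.0983)
centre 3 = (0.3228·cos240.0°, 0.3228·sin240.0°, -0.0410) = (-0.1614, -0.2795, -0.0410)
eliminate P² terms by subtracting sphere 1 from 2 and 3
plane₁₂: -0.7609x+0.4830y+0.0352z = 0.0159
det = 0.8141;  x = -0.0313+0.1130z,  y = -0.0164+0.1051z
into |P−centre ₁|² = l²: 1.0238z² + 0.1668z + -0.0721 = 0;  Δ = 0.3233;  z = -0.3591 or 0.1962 → z<0 root = -0.3591
x = -0.0718, y = -0.0541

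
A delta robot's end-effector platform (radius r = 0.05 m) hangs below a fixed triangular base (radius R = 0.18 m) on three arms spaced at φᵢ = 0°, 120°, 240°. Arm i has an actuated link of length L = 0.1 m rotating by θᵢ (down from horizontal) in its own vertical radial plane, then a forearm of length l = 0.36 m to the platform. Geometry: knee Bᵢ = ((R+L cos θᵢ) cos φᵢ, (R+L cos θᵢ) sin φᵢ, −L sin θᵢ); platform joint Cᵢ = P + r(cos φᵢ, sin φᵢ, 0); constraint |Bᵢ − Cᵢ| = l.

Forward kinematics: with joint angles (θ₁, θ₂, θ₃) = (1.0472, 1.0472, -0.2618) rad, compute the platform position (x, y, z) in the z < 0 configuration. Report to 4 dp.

φ1=0.0°: virtual centre (0.1800, 0.0000, -0.0866), radius l
arm 2 at φ=120.0°: ρ2 = 0.1800;  S2 = (-0.0900, 0.1559, -0.0866)
φ3=240.0°: virtual centre (-0.1133, -0.1962, 0.0259), radius l
subtract pairs → two planes through P
[-0.5400 0.3118 0.0000]·P = 0.0000;  [-0.5866 -0.3925 0.2250]·P = 0.0121
Cramer: x(z) = -0.0096+0.1776z;  y(z) = -0.0166+0.3077z
quadratic in z: (1.1262)z²+(0.0957)z+(-0.0859)=0, √Δ=0.6293 → z ∈ {-0.3219, 0.2369}; z = -0.3219 (taking z<0)
x = -0.0667, y = -0.1156

(-0.0667, -0.1156, -0.3219)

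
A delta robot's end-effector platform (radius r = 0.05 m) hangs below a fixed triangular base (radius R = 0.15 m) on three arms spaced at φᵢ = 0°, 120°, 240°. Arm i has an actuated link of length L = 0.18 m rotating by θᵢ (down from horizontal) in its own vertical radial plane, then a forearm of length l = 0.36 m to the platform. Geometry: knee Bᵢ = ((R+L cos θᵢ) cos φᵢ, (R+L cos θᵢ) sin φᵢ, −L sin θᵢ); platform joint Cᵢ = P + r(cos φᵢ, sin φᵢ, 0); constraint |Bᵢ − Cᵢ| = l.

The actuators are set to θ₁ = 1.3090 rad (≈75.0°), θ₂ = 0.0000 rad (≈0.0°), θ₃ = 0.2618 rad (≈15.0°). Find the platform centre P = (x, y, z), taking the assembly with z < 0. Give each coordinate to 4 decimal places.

arm 1 at φ=0.0°: (R−r)+L cos θ1 = 0.1466;  centre 1 = (0.1466, 0.0000, -0.1739)
φ2=120.0°: virtual centre (-0.1400, 0.2425, 0.0000), radius l
centre 3 = (0.2739·cos240.0°, 0.2739·sin240.0°, -0.0466) = (-0.1369, -0.2372, -0.0466)
subtract pairs → two planes through P
linear system: -0.5732x+0.4850y = 0.0267−0.3477z; -0.5670x+-0.4744y = 0.0255−0.2546z
det = 0.5469;  x = -0.0457+0.5274z,  y = 0.0010+-0.0938z
quadratic in z: (1.2869)z²+(0.1447)z+(-0.0624)=0, √Δ=0.5849 → z ∈ {-0.2835, 0.1710}; z = -0.2835 (taking z<0)
x = -0.1952, y = 0.0276

(-0.1952, 0.0276, -0.2835)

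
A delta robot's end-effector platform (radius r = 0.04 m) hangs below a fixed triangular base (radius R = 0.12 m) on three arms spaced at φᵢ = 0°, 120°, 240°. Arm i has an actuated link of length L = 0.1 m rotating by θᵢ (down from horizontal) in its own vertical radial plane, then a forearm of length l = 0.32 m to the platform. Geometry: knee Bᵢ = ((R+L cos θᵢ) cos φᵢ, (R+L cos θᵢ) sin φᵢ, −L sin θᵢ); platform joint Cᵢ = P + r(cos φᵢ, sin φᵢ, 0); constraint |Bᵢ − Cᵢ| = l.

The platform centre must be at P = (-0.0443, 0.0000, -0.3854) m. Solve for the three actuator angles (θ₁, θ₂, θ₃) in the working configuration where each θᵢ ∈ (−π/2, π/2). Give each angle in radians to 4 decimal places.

θ₁ = 1.3960, θ₂ = 1.0469, θ₃ = 1.0469

arm 1 (φ=0.0°): x'=-0.0443, y'=0.0000
  e−x'=0.1243;  (l²−L²−(e−x')²−y'²−z²)/2L = -0.3579
  γ=atan2(-0.3854,0.1243)=-1.2588;  ψ=arccos(-0.8839)=2.6548;  θ1=γ+ψ≈1.3960
arm 2 (φ=120.0°): x'=0.0221, y'=0.0384
  A=0.0578, B=-0.3854, C=(l²−L²−A²−y'²−z²)/(2L)=-0.3048
  γ=atan2(-0.3854,0.0578)=-1.4218;  ψ=arccos(-0.7820)=2.4687;  θ2=γ+ψ≈1.0469
rotate P by −φ3: (0.0222, -0.0384, -0.3854)
  A cos θ + B sin θ = C:  0.0578·cos θ + -0.3854·sin θ = -0.3048
  √(A²+B²)=0.3897;  θ3 = -1.4218+2.4687 ≈ 1.0469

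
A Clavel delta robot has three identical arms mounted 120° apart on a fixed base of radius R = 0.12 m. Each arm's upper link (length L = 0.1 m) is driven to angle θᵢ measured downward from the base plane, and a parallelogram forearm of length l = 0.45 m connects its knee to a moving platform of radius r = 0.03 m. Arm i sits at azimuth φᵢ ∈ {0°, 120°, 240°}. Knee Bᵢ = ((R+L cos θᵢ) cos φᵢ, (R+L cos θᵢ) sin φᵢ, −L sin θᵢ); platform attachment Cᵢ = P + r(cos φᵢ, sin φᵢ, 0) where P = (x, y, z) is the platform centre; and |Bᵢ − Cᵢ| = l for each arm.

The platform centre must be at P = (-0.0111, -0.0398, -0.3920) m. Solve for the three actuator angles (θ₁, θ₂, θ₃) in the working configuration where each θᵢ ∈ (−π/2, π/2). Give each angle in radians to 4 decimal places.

arm 1 (φ=0.0°): x'=-0.0111, y'=-0.0398
  A cos θ + B sin θ = C:  0.1011·cos θ + -0.3920·sin θ = 0.1352
  γ=atan2(-0.3920,0.1011)=-1.3184;  ψ=arccos(0.3339)=1.2304;  θ1=γ+ψ≈-0.0880
arm 2 (φ=120.0°): x'=-0.0289, y'=0.0295
  A=0.1189, B=-0.3920, C=(l²−L²−A²−y'²−z²)/(2L)=0.1191
  θ2 = atan2(B,A) + arccos(C/0.4096) = -0.0005
rotate P by −φ3: (0.0400, 0.0103, -0.3920)
  A cos θ + B sin θ = C:  0.0500·cos θ + -0.3920·sin θ = 0.1812
  γ=atan2(-0.3920,0.0500)=-1.4440;  ψ=arccos(0.4584)=1.0946;  θ3=γ+ψ≈-0.3494

θ₁ = -0.0880, θ₂ = -0.0005, θ₃ = -0.3494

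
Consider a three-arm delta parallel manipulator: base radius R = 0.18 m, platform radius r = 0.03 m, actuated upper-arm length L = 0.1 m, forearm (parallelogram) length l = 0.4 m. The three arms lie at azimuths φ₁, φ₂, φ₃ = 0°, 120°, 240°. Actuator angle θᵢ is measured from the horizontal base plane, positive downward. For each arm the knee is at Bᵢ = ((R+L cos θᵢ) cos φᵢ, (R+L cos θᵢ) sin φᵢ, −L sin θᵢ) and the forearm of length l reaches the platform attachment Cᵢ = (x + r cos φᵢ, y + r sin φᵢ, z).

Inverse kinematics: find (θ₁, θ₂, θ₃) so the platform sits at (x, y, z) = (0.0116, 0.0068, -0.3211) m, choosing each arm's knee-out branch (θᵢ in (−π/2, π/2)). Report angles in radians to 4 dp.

rotate P by −φ1: (0.0116, 0.0068, -0.3211)
  A=0.1384, B=-0.3211, C=(l²−L²−A²−y'²−z²)/(2L)=0.1385
  θ1 = atan2(B,A) + arccos(C/0.3497) = -0.0002
arm 2 (φ=120.0°): x'=0.0001, y'=-0.0134
  A cos θ + B sin θ = C:  0.1499·cos θ + -0.3211·sin θ = 0.1212
  γ=atan2(-0.3211,0.1499)=-1.1340;  ψ=arccos(0.3420)=1.2217;  θ2=γ+ψ≈0.0877
rotate P by −φ3: (-0.0117, 0.0066, -0.3211)
  A cos θ + B sin θ = C:  0.1617·cos θ + -0.3211·sin θ = 0.1035
  √(A²+B²)=0.3595;  θ3 = -1.1043+1.2787 ≈ 0.1744

θ₁ = -0.0002, θ₂ = 0.0877, θ₃ = 0.1744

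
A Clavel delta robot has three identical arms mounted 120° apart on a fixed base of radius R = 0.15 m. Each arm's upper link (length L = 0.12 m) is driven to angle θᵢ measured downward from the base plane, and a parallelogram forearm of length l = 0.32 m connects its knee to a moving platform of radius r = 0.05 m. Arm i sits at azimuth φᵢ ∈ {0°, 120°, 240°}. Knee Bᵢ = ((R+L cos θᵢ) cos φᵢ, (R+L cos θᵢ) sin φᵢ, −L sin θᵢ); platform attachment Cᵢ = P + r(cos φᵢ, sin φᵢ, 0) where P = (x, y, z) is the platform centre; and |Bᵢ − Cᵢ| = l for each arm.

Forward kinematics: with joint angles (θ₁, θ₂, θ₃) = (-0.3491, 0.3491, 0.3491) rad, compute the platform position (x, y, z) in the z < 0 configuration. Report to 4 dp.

centre 1 = (0.2128·cos0.0°, 0.2128·sin0.0°, 0.0410) = (0.2128, 0.0000, 0.0410)
centre 2 = (0.2128·cos120.0°, 0.2128·sin120.0°, -0.0410) = (-0.1064, 0.1843, -0.0410)
centre 3 = (0.2128·cos240.0°, 0.2128·sin240.0°, -0.0410) = (-0.1064, -0.1843, -0.0410)
|centre ₂|²−|centre ₁|² = 0.0000;  |centre ₃|²−|centre ₁|² = 0.0000
[-0.6383 0.3685 -0.1642]·P = 0.0000;  [-0.6383 -0.3685 -0.1642]·P = 0.0000
det = 0.4704;  x = 0.0000+-0.2572z,  y = 0.0000+0.0000z
quadratic in z: (1.0662)z²+(0.0274)z+(-0.0554)=0, √Δ=0.4870 → z ∈ {-0.2412, 0.2156}; z = -0.2412 (taking z<0)
x = 0.0621, y = 0.0000

(0.0621, 0.0000, -0.2412)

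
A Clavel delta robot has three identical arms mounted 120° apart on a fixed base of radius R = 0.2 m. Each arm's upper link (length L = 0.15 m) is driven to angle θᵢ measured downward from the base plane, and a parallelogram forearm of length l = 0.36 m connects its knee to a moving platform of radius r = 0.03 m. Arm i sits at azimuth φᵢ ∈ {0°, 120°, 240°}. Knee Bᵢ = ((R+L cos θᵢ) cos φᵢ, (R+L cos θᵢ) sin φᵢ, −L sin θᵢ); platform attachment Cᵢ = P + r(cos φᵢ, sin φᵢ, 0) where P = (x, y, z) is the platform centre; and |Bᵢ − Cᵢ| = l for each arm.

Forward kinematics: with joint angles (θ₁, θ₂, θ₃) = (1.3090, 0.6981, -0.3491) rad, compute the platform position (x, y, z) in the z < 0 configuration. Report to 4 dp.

arm 1 at φ=0.0°: (R−r)+L cos θ1 = 0.2088;  S1 = (0.2088, 0.0000, -0.1449)
S2 = (0.2849·cos120.0°, 0.2849·sin120.0°, -0.0964) = (-0.1425, 0.2467, -0.0964)
φ3=240.0°: virtual centre (-0.1555, -0.2693, 0.0513), radius l
eliminate P² terms by subtracting sphere 1 from 2 and 3
plane₁₂: -0.7026x+0.4935y+0.0969z = 0.0259
det = 0.7379;  x = -0.0421+0.3332z,  y = -0.0075+0.2779z
quadratic in z: (1.1882)z²+(0.1184)z+(-0.0456)=0, √Δ=0.4803 → z ∈ {-0.2519, 0.1523}; z = -0.2519 (taking z<0)
x = -0.1260, y = -0.0775

(-0.1260, -0.0775, -0.2519)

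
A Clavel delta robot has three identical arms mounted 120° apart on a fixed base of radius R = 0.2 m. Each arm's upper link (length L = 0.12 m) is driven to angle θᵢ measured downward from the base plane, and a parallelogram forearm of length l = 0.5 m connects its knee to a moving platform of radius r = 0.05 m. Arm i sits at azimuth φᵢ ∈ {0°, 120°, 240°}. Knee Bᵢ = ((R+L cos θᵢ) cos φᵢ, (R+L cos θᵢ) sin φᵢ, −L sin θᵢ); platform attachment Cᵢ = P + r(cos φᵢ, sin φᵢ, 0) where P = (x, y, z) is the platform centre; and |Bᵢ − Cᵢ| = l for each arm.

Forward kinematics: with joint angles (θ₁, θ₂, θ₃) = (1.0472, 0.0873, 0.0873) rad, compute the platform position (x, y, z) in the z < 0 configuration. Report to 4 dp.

(-0.1485, 0.0000, -0.4524)

centre 1 = (0.2100·cos0.0°, 0.2100·sin0.0°, -0.1039) = (0.2100, 0.0000, -0.1039)
arm 2 at φ=120.0°: ρ2 = 0.2695;  centre 2 = (-0.1348, 0.2334, -0.0105)
arm 3 at φ=240.0°: ρ3 = 0.2695;  centre 3 = (-0.1348, -0.2334, -0.0105)
eliminate P² terms by subtracting sphere 1 from 2 and 3
plane₁₂: -0.6895x+0.4669y+0.1869z = 0.0179
Cramer: x(z) = -0.0259+0.2711z;  y(z) = 0.0000-0.0000z
into |P−centre ₁|² = l²: 1.0735z² + 0.0799z + -0.1835 = 0;  Δ = 0.7945;  z = -0.4524 or 0.3779 → z<0 root = -0.4524
x = -0.1485, y = 0.0000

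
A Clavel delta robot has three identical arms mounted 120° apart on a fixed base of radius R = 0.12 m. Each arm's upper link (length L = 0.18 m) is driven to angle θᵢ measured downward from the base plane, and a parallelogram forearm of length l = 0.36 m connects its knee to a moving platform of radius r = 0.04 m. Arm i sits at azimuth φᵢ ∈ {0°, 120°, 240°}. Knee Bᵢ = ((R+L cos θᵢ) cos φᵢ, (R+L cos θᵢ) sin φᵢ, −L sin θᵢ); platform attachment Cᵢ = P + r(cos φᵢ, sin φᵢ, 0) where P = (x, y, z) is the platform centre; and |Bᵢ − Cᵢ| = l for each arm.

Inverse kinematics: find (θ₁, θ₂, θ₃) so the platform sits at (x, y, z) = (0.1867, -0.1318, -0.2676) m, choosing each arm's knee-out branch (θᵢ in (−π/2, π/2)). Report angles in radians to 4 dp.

θ₁ = -0.3489, θ₂ = 1.3088, θ₃ = 0.5236

rotate P by −φ1: (0.1867, -0.1318, -0.2676)
  A cos θ + B sin θ = C:  -0.1067·cos θ + -0.2676·sin θ = -0.0088
  √(A²+B²)=0.2881;  θ1 = -1.9502+1.6013 ≈ -0.3489
rotate P by −φ2: (-0.2075, -0.0958, -0.2676)
  e−x'=0.2875;  (l²−L²−(e−x')²−y'²−z²)/2L = -0.1840
  γ=atan2(-0.2676,0.2875)=-0.7496;  ψ=arccos(-0.4685)=2.0583;  θ2=γ+ψ≈1.3088
rotate P by −φ3: (0.0208, 0.2276, -0.2676)
  A=0.0592, B=-0.2676, C=(l²−L²−A²−y'²−z²)/(2L)=-0.0825
  √(A²+B²)=0.2741;  θ3 = -1.3530+1.8767 ≈ 0.5236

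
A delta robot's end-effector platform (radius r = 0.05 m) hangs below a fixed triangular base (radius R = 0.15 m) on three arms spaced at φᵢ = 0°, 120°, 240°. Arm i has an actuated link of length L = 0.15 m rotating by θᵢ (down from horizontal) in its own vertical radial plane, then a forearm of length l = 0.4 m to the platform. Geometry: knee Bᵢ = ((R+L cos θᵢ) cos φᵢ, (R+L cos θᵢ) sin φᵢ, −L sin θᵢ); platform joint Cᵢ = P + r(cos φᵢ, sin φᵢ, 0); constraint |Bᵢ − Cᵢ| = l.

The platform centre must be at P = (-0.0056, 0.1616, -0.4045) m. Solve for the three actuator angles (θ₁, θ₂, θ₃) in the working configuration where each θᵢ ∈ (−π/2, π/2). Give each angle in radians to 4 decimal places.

arm 1 (φ=0.0°): x'=-0.0056, y'=0.1616
  A=0.1056, B=-0.4045, C=(l²−L²−A²−y'²−z²)/(2L)=-0.2113
  γ=atan2(-0.4045,0.1056)=-1.3154;  ψ=arccos(-0.5054)=2.1006;  θ1=γ+ψ≈0.7852
φ2=120.0° → target in arm frame (0.1427, -0.0760)
  A=-0.0427, B=-0.4045, C=(l²−L²−A²−y'²−z²)/(2L)=-0.1124
  √(A²+B²)=0.4068;  θ2 = -1.6761+1.8507 ≈ 0.1747
rotate P by −φ3: (-0.1371, -0.0856, -0.4045)
  e−x'=0.2371;  (l²−L²−(e−x')²−y'²−z²)/2L = -0.2990
  γ=atan2(-0.4045,0.2371)=-1.0405;  ψ=arccos(-0.6376)=2.2622;  θ3=γ+ψ≈1.2217

θ₁ = 0.7852, θ₂ = 0.1747, θ₃ = 1.2217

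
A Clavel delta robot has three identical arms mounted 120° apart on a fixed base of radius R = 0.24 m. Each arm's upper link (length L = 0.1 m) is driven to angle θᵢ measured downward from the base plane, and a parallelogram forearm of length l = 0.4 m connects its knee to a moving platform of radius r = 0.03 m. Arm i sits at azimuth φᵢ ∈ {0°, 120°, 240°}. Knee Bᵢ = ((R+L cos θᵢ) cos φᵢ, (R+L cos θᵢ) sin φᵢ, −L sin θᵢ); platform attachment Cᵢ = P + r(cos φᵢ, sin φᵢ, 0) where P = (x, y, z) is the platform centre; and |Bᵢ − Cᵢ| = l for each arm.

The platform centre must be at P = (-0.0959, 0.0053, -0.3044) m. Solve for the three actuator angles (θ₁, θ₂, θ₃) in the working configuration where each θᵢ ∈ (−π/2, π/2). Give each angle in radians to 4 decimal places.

θ₁ = 1.2215, θ₂ = 0.0870, θ₃ = 0.1749

arm 1 (φ=0.0°): x'=-0.0959, y'=0.0053
  e−x'=0.3059;  (l²−L²−(e−x')²−y'²−z²)/2L = -0.1813
  γ=atan2(-0.3044,0.3059)=-0.7829;  ψ=arccos(-0.4201)=2.0044;  θ1=γ+ψ≈1.2215
φ2=120.0° → target in arm frame (0.0525, 0.0804)
  e−x'=0.1575;  (l²−L²−(e−x')²−y'²−z²)/2L = 0.1304
  √(A²+B²)=0.3427;  θ2 = -1.0934+1.1804 ≈ 0.0870
φ3=240.0° → target in arm frame (0.0434, -0.0857)
  A cos θ + B sin θ = C:  0.1666·cos θ + -0.3044·sin θ = 0.1111
  √(A²+B²)=0.3470;  θ3 = -1.0699+1.2448 ≈ 0.1749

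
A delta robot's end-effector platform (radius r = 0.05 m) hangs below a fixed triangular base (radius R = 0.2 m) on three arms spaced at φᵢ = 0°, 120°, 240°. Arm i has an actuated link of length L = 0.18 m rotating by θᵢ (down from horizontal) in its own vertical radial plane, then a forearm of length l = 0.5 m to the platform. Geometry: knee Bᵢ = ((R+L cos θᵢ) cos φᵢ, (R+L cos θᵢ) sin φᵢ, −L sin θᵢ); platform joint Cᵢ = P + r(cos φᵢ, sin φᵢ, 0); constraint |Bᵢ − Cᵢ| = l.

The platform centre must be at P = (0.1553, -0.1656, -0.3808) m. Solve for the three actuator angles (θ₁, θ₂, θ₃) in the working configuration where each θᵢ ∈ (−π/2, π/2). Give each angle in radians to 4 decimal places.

θ₁ = -0.3494, θ₂ = 1.1344, θ₃ = 0.0871

rotate P by −φ1: (0.1553, -0.1656, -0.3808)
  A=-0.0053, B=-0.3808, C=(l²−L²−A²−y'²−z²)/(2L)=0.1254
  θ1 = atan2(B,A) + arccos(C/0.3808) = -0.3494
arm 2 (φ=120.0°): x'=-0.2211, y'=-0.0517
  A=0.3711, B=-0.3808, C=(l²−L²−A²−y'²−z²)/(2L)=-0.1882
  γ=atan2(-0.3808,0.3711)=-0.7983;  ψ=arccos(-0.3541)=1.9327;  θ2=γ+ψ≈1.1344
φ3=240.0° → target in arm frame (0.0658, 0.2173)
  A cos θ + B sin θ = C:  0.0842·cos θ + -0.3808·sin θ = 0.0508
  γ=atan2(-0.3808,0.0842)=-1.3531;  ψ=arccos(0.1302)=1.4402;  θ3=γ+ψ≈0.0871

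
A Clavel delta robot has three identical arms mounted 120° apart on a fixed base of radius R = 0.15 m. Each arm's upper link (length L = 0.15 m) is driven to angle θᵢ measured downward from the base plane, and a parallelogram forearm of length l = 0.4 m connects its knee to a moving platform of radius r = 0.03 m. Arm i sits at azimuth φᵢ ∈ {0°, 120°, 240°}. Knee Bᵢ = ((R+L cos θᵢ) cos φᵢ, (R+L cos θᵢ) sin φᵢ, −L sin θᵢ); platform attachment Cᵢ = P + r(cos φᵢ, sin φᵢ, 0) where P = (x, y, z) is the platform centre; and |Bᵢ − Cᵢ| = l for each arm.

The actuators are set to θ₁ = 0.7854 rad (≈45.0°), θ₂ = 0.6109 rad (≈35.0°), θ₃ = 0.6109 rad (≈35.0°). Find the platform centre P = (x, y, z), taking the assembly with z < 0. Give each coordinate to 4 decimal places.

(-0.0296, 0.0000, -0.4137)

S1 = (0.2261·cos0.0°, 0.2261·sin0.0°, -0.1061) = (0.2261, 0.0000, -0.1061)
arm 2 at φ=120.0°: ρ2 = 0.2429;  S2 = (-0.1214, 0.2103, -0.0860)
φ3=240.0°: virtual centre (-0.1214, -0.2103, -0.0860), radius l
|S₂|²−|S₁|² = 0.0040;  |S₃|²−|S₁|² = 0.0040
plane₁₂: -0.6950x+0.4207y+0.0401z = 0.0040
det = 0.5847;  x = -0.0058+0.0576z,  y = 0.0000+0.0000z
into |P−S₁|² = l²: 1.0033z² + 0.1854z + -0.0950 = 0;  Δ = 0.4156;  z = -0.4137 or 0.2289 → z<0 root = -0.4137
x = -0.0296, y = 0.0000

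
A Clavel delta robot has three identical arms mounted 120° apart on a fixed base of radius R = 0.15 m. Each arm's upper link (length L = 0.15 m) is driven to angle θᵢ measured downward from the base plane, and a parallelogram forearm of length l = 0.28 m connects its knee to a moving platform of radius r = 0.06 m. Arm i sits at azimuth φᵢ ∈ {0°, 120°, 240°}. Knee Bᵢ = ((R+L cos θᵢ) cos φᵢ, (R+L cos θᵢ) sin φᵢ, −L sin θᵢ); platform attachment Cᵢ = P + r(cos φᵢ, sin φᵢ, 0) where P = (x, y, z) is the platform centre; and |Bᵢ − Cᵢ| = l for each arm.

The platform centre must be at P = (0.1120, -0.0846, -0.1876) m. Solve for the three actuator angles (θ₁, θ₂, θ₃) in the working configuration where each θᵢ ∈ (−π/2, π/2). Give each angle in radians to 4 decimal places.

φ1=0.0° → target in arm frame (0.1120, -0.0846)
  e−x'=-0.0220;  (l²−L²−(e−x')²−y'²−z²)/2L = 0.0436
  √(A²+B²)=0.1889;  θ1 = -1.6875+1.3381 ≈ -0.3494
rotate P by −φ2: (-0.1293, -0.0547, -0.1876)
  A=0.2193, B=-0.1876, C=(l²−L²−A²−y'²−z²)/(2L)=-0.1012
  √(A²+B²)=0.2886;  θ2 = -0.7077+1.9291 ≈ 1.2214
arm 3 (φ=240.0°): x'=0.0173, y'=0.1393
  e−x'=0.0727;  (l²−L²−(e−x')²−y'²−z²)/2L = -0.0133
  θ3 = atan2(B,A) + arccos(C/0.2012) = 0.4360

θ₁ = -0.3494, θ₂ = 1.2214, θ₃ = 0.4360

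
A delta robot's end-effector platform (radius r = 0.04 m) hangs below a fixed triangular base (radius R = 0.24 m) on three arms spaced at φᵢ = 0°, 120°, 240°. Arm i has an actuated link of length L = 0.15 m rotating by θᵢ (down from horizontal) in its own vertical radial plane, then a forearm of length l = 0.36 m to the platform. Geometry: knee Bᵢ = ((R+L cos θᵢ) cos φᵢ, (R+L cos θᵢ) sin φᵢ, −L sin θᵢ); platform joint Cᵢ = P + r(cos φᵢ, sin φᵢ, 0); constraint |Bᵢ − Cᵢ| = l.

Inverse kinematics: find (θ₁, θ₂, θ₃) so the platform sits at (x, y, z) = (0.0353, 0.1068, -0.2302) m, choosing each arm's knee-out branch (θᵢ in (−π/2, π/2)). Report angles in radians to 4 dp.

arm 1 (φ=0.0°): x'=0.0353, y'=0.1068
  A cos θ + B sin θ = C:  0.1647·cos θ + -0.2302·sin θ = 0.0519
  θ1 = atan2(B,A) + arccos(C/0.2831) = 0.4366
φ2=120.0° → target in arm frame (0.0748, -0.0840)
  A cos θ + B sin θ = C:  0.1252·cos θ + -0.2302·sin θ = 0.1046
  √(A²+B²)=0.2620;  θ2 = -1.0728+1.1600 ≈ 0.0872
φ3=240.0° → target in arm frame (-0.1101, -0.0228)
  A=0.3101, B=-0.2302, C=(l²−L²−A²−y'²−z²)/(2L)=-0.1420
  √(A²+B²)=0.3862;  θ3 = -0.6385+1.9473 ≈ 1.3088

θ₁ = 0.4366, θ₂ = 0.0872, θ₃ = 1.3088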